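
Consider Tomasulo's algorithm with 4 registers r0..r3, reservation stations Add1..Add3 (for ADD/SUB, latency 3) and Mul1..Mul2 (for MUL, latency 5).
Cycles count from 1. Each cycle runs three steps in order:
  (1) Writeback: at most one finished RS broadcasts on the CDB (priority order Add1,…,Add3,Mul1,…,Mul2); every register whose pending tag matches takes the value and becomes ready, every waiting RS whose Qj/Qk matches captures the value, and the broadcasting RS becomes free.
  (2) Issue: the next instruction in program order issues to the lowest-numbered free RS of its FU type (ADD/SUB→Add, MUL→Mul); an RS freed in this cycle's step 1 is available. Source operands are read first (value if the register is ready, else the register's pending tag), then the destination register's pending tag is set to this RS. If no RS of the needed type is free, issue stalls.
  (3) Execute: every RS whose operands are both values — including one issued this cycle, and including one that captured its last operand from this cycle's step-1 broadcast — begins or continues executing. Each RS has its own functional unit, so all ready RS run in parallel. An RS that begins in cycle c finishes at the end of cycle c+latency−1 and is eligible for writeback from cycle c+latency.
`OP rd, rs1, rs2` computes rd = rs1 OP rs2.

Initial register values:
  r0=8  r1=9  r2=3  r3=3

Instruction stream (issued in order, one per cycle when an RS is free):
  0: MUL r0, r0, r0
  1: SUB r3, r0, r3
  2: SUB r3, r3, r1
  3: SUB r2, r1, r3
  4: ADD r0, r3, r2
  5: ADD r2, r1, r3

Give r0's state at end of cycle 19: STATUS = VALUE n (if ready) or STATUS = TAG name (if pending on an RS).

  c1: issue MUL r0<-Mul1  regs: r0:Mul1,r1:9,r2:3,r3:3
  c2: issue SUB r3<-Add1  regs: r0:Mul1,r1:9,r2:3,r3:Add1
  c3: issue SUB r3<-Add2  regs: r0:Mul1,r1:9,r2:3,r3:Add2
  c4: issue SUB r2<-Add3  regs: r0:Mul1,r1:9,r2:Add3,r3:Add2
  c5: stall  regs: r0:Mul1,r1:9,r2:Add3,r3:Add2
  c6: CDB Mul1=64; stall  regs: r0:64,r1:9,r2:Add3,r3:Add2
  c7: stall  regs: r0:64,r1:9,r2:Add3,r3:Add2
  c8: stall  regs: r0:64,r1:9,r2:Add3,r3:Add2
  c9: CDB Add1=61; issue ADD r0<-Add1  regs: r0:Add1,r1:9,r2:Add3,r3:Add2
  c10: stall  regs: r0:Add1,r1:9,r2:Add3,r3:Add2
  c11: stall  regs: r0:Add1,r1:9,r2:Add3,r3:Add2
  c12: CDB Add2=52; issue ADD r2<-Add2  regs: r0:Add1,r1:9,r2:Add2,r3:52
  c13: -  regs: r0:Add1,r1:9,r2:Add2,r3:52
  c14: -  regs: r0:Add1,r1:9,r2:Add2,r3:52
  c15: CDB Add2=61  regs: r0:Add1,r1:9,r2:61,r3:52
  c16: CDB Add3=-43  regs: r0:Add1,r1:9,r2:61,r3:52
  c17: -  regs: r0:Add1,r1:9,r2:61,r3:52
  c18: -  regs: r0:Add1,r1:9,r2:61,r3:52
  c19: CDB Add1=9  regs: r0:9,r1:9,r2:61,r3:52

STATUS = VALUE 9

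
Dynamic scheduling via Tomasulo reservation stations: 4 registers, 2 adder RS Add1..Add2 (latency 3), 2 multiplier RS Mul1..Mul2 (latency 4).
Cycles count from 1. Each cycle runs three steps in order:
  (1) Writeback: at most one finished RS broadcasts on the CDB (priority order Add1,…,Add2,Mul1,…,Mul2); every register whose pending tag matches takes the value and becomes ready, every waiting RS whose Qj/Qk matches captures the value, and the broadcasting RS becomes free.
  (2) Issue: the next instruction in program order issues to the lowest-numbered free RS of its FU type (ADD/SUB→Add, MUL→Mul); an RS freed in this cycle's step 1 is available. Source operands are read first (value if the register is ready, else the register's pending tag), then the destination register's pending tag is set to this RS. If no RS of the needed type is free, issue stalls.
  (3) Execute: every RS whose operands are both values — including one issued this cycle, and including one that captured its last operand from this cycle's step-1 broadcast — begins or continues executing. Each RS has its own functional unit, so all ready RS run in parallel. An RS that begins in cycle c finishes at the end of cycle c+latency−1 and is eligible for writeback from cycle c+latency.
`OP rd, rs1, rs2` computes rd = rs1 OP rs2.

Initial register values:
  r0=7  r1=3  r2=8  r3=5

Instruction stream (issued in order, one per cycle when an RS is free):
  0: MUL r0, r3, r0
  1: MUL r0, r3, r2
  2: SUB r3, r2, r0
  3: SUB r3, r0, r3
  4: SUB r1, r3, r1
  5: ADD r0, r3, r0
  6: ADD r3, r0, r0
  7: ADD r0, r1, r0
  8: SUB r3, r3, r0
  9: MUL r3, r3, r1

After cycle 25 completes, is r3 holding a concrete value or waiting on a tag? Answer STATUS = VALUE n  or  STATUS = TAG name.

c1: issue MUL r0<-Mul1 | r0:Mul1,r1:3,r2:8,r3:5
c2: issue MUL r0<-Mul2 | r0:Mul2,r1:3,r2:8,r3:5
c3: issue SUB r3<-Add1 | r0:Mul2,r1:3,r2:8,r3:Add1
c4: issue SUB r3<-Add2 | r0:Mul2,r1:3,r2:8,r3:Add2
c5: CDB Mul1=35; stall | r0:Mul2,r1:3,r2:8,r3:Add2
c6: CDB Mul2=40; stall | r0:40,r1:3,r2:8,r3:Add2
c7: stall | r0:40,r1:3,r2:8,r3:Add2
c8: stall | r0:40,r1:3,r2:8,r3:Add2
c9: CDB Add1=-32; issue SUB r1<-Add1 | r0:40,r1:Add1,r2:8,r3:Add2
c10: stall | r0:40,r1:Add1,r2:8,r3:Add2
c11: stall | r0:40,r1:Add1,r2:8,r3:Add2
c12: CDB Add2=72; issue ADD r0<-Add2 | r0:Add2,r1:Add1,r2:8,r3:72
c13: stall | r0:Add2,r1:Add1,r2:8,r3:72
c14: stall | r0:Add2,r1:Add1,r2:8,r3:72
c15: CDB Add1=69; issue ADD r3<-Add1 | r0:Add2,r1:69,r2:8,r3:Add1
c16: CDB Add2=112; issue ADD r0<-Add2 | r0:Add2,r1:69,r2:8,r3:Add1
c17: stall | r0:Add2,r1:69,r2:8,r3:Add1
c18: stall | r0:Add2,r1:69,r2:8,r3:Add1
c19: CDB Add1=224; issue SUB r3<-Add1 | r0:Add2,r1:69,r2:8,r3:Add1
c20: CDB Add2=181; issue MUL r3<-Mul1 | r0:181,r1:69,r2:8,r3:Mul1
c21: - | r0:181,r1:69,r2:8,r3:Mul1
c22: - | r0:181,r1:69,r2:8,r3:Mul1
c23: CDB Add1=43 | r0:181,r1:69,r2:8,r3:Mul1
c24: - | r0:181,r1:69,r2:8,r3:Mul1
c25: - | r0:181,r1:69,r2:8,r3:Mul1

STATUS = TAG Mul1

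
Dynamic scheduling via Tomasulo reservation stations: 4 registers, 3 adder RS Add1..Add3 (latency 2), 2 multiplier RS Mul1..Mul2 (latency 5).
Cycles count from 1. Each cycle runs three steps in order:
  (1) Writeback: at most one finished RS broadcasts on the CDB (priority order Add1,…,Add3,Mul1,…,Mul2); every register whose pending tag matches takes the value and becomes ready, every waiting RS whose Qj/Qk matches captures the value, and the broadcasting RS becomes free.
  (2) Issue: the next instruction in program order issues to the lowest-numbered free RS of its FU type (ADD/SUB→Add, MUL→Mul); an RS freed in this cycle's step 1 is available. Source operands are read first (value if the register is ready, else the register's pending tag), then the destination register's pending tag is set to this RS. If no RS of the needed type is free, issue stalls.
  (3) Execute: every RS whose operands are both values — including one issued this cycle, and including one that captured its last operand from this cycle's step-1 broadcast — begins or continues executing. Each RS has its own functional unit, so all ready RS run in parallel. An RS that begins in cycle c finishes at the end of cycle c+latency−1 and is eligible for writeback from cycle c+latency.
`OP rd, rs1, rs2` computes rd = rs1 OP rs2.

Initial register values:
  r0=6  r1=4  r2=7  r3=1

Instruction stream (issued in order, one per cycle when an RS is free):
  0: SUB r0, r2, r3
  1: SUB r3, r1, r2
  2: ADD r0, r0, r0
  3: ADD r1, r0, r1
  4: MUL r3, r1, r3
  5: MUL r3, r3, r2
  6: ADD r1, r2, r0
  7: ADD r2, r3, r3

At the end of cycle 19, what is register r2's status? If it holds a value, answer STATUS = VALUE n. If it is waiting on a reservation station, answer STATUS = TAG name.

STATUS = VALUE -672

cycle 1: issue SUB r0<-Add1 // r0:Add1,r1:4,r2:7,r3:1
cycle 2: issue SUB r3<-Add2 // r0:Add1,r1:4,r2:7,r3:Add2
cycle 3: CDB Add1=6; issue ADD r0<-Add1 // r0:Add1,r1:4,r2:7,r3:Add2
cycle 4: CDB Add2=-3; issue ADD r1<-Add2 // r0:Add1,r1:Add2,r2:7,r3:-3
cycle 5: CDB Add1=12; issue MUL r3<-Mul1 // r0:12,r1:Add2,r2:7,r3:Mul1
cycle 6: issue MUL r3<-Mul2 // r0:12,r1:Add2,r2:7,r3:Mul2
cycle 7: CDB Add2=16; issue ADD r1<-Add1 // r0:12,r1:Add1,r2:7,r3:Mul2
cycle 8: issue ADD r2<-Add2 // r0:12,r1:Add1,r2:Add2,r3:Mul2
cycle 9: CDB Add1=19 // r0:12,r1:19,r2:Add2,r3:Mul2
cycle 10: - // r0:12,r1:19,r2:Add2,r3:Mul2
cycle 11: - // r0:12,r1:19,r2:Add2,r3:Mul2
cycle 12: CDB Mul1=-48 // r0:12,r1:19,r2:Add2,r3:Mul2
cycle 13: - // r0:12,r1:19,r2:Add2,r3:Mul2
cycle 14: - // r0:12,r1:19,r2:Add2,r3:Mul2
cycle 15: - // r0:12,r1:19,r2:Add2,r3:Mul2
cycle 16: - // r0:12,r1:19,r2:Add2,r3:Mul2
cycle 17: CDB Mul2=-336 // r0:12,r1:19,r2:Add2,r3:-336
cycle 18: - // r0:12,r1:19,r2:Add2,r3:-336
cycle 19: CDB Add2=-672 // r0:12,r1:19,r2:-672,r3:-336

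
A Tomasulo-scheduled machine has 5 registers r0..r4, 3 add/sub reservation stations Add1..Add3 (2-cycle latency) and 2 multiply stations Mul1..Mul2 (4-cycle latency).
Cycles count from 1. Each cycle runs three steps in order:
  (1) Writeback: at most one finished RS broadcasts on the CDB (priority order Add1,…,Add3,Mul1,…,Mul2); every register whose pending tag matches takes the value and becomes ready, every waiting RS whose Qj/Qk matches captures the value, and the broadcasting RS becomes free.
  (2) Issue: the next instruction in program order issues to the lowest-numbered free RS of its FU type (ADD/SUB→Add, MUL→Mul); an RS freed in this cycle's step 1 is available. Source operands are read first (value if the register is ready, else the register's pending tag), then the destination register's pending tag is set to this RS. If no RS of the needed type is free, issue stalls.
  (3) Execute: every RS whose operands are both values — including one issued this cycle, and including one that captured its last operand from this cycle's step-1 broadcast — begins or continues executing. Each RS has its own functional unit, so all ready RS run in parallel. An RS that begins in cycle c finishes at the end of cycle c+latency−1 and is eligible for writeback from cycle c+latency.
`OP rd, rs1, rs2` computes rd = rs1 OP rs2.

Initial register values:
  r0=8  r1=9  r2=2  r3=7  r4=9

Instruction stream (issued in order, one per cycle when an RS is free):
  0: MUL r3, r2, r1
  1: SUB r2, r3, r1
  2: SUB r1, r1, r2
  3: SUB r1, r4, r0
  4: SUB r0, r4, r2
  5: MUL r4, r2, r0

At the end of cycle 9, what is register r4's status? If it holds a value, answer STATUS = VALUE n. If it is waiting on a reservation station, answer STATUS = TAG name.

c1: issue MUL r3<-Mul1 | r0:8,r1:9,r2:2,r3:Mul1,r4:9
c2: issue SUB r2<-Add1 | r0:8,r1:9,r2:Add1,r3:Mul1,r4:9
c3: issue SUB r1<-Add2 | r0:8,r1:Add2,r2:Add1,r3:Mul1,r4:9
c4: issue SUB r1<-Add3 | r0:8,r1:Add3,r2:Add1,r3:Mul1,r4:9
c5: CDB Mul1=18; stall | r0:8,r1:Add3,r2:Add1,r3:18,r4:9
c6: CDB Add3=1; issue SUB r0<-Add3 | r0:Add3,r1:1,r2:Add1,r3:18,r4:9
c7: CDB Add1=9; issue MUL r4<-Mul1 | r0:Add3,r1:1,r2:9,r3:18,r4:Mul1
c8: - | r0:Add3,r1:1,r2:9,r3:18,r4:Mul1
c9: CDB Add2=0 | r0:Add3,r1:1,r2:9,r3:18,r4:Mul1

STATUS = TAG Mul1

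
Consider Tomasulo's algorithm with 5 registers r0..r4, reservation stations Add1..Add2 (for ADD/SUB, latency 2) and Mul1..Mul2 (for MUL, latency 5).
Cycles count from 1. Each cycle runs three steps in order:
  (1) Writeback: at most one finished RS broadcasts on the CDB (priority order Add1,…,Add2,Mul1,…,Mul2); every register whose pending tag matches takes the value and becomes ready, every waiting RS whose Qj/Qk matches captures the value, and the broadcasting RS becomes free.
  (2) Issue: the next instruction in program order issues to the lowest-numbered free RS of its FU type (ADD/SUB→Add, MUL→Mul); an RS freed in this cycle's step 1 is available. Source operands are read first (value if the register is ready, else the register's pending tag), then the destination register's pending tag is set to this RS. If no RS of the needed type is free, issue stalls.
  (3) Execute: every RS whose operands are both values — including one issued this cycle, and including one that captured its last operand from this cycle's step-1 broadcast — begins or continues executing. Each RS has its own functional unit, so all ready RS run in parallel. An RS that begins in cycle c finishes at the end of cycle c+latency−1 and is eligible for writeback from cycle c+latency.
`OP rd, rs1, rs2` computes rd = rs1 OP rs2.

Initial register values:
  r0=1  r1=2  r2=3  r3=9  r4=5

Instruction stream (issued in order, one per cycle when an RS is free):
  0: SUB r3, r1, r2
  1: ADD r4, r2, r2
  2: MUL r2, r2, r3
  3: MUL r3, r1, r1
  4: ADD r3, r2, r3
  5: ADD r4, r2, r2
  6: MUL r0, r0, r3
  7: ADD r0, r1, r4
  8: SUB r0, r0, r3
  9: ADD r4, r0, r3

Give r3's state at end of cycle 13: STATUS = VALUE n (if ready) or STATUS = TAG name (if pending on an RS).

STATUS = VALUE 1

  c1: issue SUB r3<-Add1  regs: r0:1,r1:2,r2:3,r3:Add1,r4:5
  c2: issue ADD r4<-Add2  regs: r0:1,r1:2,r2:3,r3:Add1,r4:Add2
  c3: CDB Add1=-1; issue MUL r2<-Mul1  regs: r0:1,r1:2,r2:Mul1,r3:-1,r4:Add2
  c4: CDB Add2=6; issue MUL r3<-Mul2  regs: r0:1,r1:2,r2:Mul1,r3:Mul2,r4:6
  c5: issue ADD r3<-Add1  regs: r0:1,r1:2,r2:Mul1,r3:Add1,r4:6
  c6: issue ADD r4<-Add2  regs: r0:1,r1:2,r2:Mul1,r3:Add1,r4:Add2
  c7: stall  regs: r0:1,r1:2,r2:Mul1,r3:Add1,r4:Add2
  c8: CDB Mul1=-3; issue MUL r0<-Mul1  regs: r0:Mul1,r1:2,r2:-3,r3:Add1,r4:Add2
  c9: CDB Mul2=4; stall  regs: r0:Mul1,r1:2,r2:-3,r3:Add1,r4:Add2
  c10: CDB Add2=-6; issue ADD r0<-Add2  regs: r0:Add2,r1:2,r2:-3,r3:Add1,r4:-6
  c11: CDB Add1=1; issue SUB r0<-Add1  regs: r0:Add1,r1:2,r2:-3,r3:1,r4:-6
  c12: CDB Add2=-4; issue ADD r4<-Add2  regs: r0:Add1,r1:2,r2:-3,r3:1,r4:Add2
  c13: -  regs: r0:Add1,r1:2,r2:-3,r3:1,r4:Add2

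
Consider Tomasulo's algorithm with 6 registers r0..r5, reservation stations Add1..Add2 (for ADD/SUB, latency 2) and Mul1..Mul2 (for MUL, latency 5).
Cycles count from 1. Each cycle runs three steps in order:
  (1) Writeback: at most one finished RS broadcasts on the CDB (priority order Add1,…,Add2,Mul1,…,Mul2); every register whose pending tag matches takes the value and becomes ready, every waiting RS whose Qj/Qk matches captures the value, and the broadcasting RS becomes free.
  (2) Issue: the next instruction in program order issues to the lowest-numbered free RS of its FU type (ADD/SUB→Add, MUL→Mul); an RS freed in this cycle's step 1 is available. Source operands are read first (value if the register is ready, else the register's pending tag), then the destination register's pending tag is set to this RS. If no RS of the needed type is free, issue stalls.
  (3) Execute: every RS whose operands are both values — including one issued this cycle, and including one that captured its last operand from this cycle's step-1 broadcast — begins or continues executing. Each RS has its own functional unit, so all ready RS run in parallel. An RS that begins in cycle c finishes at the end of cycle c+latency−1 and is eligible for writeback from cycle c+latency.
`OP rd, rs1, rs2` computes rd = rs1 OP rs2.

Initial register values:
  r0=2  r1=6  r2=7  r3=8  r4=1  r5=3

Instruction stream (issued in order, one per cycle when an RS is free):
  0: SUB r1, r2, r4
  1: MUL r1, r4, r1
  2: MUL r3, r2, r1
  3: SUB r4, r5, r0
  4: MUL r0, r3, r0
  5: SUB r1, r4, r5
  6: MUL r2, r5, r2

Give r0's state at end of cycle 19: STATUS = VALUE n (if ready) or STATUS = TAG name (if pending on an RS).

  c1: issue SUB r1<-Add1  regs: r0:2,r1:Add1,r2:7,r3:8,r4:1,r5:3
  c2: issue MUL r1<-Mul1  regs: r0:2,r1:Mul1,r2:7,r3:8,r4:1,r5:3
  c3: CDB Add1=6; issue MUL r3<-Mul2  regs: r0:2,r1:Mul1,r2:7,r3:Mul2,r4:1,r5:3
  c4: issue SUB r4<-Add1  regs: r0:2,r1:Mul1,r2:7,r3:Mul2,r4:Add1,r5:3
  c5: stall  regs: r0:2,r1:Mul1,r2:7,r3:Mul2,r4:Add1,r5:3
  c6: CDB Add1=1; stall  regs: r0:2,r1:Mul1,r2:7,r3:Mul2,r4:1,r5:3
  c7: stall  regs: r0:2,r1:Mul1,r2:7,r3:Mul2,r4:1,r5:3
  c8: CDB Mul1=6; issue MUL r0<-Mul1  regs: r0:Mul1,r1:6,r2:7,r3:Mul2,r4:1,r5:3
  c9: issue SUB r1<-Add1  regs: r0:Mul1,r1:Add1,r2:7,r3:Mul2,r4:1,r5:3
  c10: stall  regs: r0:Mul1,r1:Add1,r2:7,r3:Mul2,r4:1,r5:3
  c11: CDB Add1=-2; stall  regs: r0:Mul1,r1:-2,r2:7,r3:Mul2,r4:1,r5:3
  c12: stall  regs: r0:Mul1,r1:-2,r2:7,r3:Mul2,r4:1,r5:3
  c13: CDB Mul2=42; issue MUL r2<-Mul2  regs: r0:Mul1,r1:-2,r2:Mul2,r3:42,r4:1,r5:3
  c14: -  regs: r0:Mul1,r1:-2,r2:Mul2,r3:42,r4:1,r5:3
  c15: -  regs: r0:Mul1,r1:-2,r2:Mul2,r3:42,r4:1,r5:3
  c16: -  regs: r0:Mul1,r1:-2,r2:Mul2,r3:42,r4:1,r5:3
  c17: -  regs: r0:Mul1,r1:-2,r2:Mul2,r3:42,r4:1,r5:3
  c18: CDB Mul1=84  regs: r0:84,r1:-2,r2:Mul2,r3:42,r4:1,r5:3
  c19: CDB Mul2=21  regs: r0:84,r1:-2,r2:21,r3:42,r4:1,r5:3

STATUS = VALUE 84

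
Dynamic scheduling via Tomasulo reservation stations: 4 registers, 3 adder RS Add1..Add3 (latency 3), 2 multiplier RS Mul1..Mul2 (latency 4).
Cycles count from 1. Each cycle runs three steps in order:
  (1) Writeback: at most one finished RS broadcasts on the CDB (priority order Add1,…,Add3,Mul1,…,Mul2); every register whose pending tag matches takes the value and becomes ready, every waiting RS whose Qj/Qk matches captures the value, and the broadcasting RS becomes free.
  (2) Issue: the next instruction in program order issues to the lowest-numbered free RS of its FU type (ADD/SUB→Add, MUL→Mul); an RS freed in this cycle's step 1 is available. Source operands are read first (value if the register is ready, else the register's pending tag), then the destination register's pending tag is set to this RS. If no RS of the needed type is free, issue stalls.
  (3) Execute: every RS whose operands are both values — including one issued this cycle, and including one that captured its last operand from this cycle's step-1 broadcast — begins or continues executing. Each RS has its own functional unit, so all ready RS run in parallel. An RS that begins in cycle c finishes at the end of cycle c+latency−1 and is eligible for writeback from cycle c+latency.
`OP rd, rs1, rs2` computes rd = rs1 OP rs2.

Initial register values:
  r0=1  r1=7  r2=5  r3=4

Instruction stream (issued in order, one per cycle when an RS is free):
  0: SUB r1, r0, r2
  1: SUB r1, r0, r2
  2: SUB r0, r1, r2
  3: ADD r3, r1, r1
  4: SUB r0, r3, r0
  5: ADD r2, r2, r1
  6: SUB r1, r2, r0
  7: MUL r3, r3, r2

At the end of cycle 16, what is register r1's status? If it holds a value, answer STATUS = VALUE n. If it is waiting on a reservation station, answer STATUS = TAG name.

  c1: issue SUB r1<-Add1  regs: r0:1,r1:Add1,r2:5,r3:4
  c2: issue SUB r1<-Add2  regs: r0:1,r1:Add2,r2:5,r3:4
  c3: issue SUB r0<-Add3  regs: r0:Add3,r1:Add2,r2:5,r3:4
  c4: CDB Add1=-4; issue ADD r3<-Add1  regs: r0:Add3,r1:Add2,r2:5,r3:Add1
  c5: CDB Add2=-4; issue SUB r0<-Add2  regs: r0:Add2,r1:-4,r2:5,r3:Add1
  c6: stall  regs: r0:Add2,r1:-4,r2:5,r3:Add1
  c7: stall  regs: r0:Add2,r1:-4,r2:5,r3:Add1
  c8: CDB Add1=-8; issue ADD r2<-Add1  regs: r0:Add2,r1:-4,r2:Add1,r3:-8
  c9: CDB Add3=-9; issue SUB r1<-Add3  regs: r0:Add2,r1:Add3,r2:Add1,r3:-8
  c10: issue MUL r3<-Mul1  regs: r0:Add2,r1:Add3,r2:Add1,r3:Mul1
  c11: CDB Add1=1  regs: r0:Add2,r1:Add3,r2:1,r3:Mul1
  c12: CDB Add2=1  regs: r0:1,r1:Add3,r2:1,r3:Mul1
  c13: -  regs: r0:1,r1:Add3,r2:1,r3:Mul1
  c14: -  regs: r0:1,r1:Add3,r2:1,r3:Mul1
  c15: CDB Add3=0  regs: r0:1,r1:0,r2:1,r3:Mul1
  c16: CDB Mul1=-8  regs: r0:1,r1:0,r2:1,r3:-8

STATUS = VALUE 0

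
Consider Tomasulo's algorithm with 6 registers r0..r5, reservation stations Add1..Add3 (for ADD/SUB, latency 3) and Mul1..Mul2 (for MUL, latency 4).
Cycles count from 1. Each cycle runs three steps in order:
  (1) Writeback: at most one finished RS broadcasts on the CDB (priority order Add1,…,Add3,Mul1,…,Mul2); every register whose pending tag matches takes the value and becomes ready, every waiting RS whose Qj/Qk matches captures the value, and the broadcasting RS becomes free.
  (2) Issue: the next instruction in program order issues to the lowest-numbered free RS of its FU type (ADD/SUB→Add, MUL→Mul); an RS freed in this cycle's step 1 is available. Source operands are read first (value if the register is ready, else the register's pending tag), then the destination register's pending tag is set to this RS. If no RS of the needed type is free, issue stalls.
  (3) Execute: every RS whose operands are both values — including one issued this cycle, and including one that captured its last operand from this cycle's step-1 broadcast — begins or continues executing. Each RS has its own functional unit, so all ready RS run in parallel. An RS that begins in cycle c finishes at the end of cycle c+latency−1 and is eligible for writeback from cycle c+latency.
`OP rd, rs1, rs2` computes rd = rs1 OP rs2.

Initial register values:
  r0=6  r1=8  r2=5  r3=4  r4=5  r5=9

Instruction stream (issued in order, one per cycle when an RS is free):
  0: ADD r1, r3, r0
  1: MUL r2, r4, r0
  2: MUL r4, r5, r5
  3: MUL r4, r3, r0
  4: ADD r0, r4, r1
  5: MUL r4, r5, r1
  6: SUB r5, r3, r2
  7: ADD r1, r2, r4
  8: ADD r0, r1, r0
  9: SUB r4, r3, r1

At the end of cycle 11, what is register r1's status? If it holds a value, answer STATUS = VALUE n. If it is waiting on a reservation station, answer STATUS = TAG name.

STATUS = TAG Add3

c1: issue ADD r1<-Add1 | r0:6,r1:Add1,r2:5,r3:4,r4:5,r5:9
c2: issue MUL r2<-Mul1 | r0:6,r1:Add1,r2:Mul1,r3:4,r4:5,r5:9
c3: issue MUL r4<-Mul2 | r0:6,r1:Add1,r2:Mul1,r3:4,r4:Mul2,r5:9
c4: CDB Add1=10; stall | r0:6,r1:10,r2:Mul1,r3:4,r4:Mul2,r5:9
c5: stall | r0:6,r1:10,r2:Mul1,r3:4,r4:Mul2,r5:9
c6: CDB Mul1=30; issue MUL r4<-Mul1 | r0:6,r1:10,r2:30,r3:4,r4:Mul1,r5:9
c7: CDB Mul2=81; issue ADD r0<-Add1 | r0:Add1,r1:10,r2:30,r3:4,r4:Mul1,r5:9
c8: issue MUL r4<-Mul2 | r0:Add1,r1:10,r2:30,r3:4,r4:Mul2,r5:9
c9: issue SUB r5<-Add2 | r0:Add1,r1:10,r2:30,r3:4,r4:Mul2,r5:Add2
c10: CDB Mul1=24; issue ADD r1<-Add3 | r0:Add1,r1:Add3,r2:30,r3:4,r4:Mul2,r5:Add2
c11: stall | r0:Add1,r1:Add3,r2:30,r3:4,r4:Mul2,r5:Add2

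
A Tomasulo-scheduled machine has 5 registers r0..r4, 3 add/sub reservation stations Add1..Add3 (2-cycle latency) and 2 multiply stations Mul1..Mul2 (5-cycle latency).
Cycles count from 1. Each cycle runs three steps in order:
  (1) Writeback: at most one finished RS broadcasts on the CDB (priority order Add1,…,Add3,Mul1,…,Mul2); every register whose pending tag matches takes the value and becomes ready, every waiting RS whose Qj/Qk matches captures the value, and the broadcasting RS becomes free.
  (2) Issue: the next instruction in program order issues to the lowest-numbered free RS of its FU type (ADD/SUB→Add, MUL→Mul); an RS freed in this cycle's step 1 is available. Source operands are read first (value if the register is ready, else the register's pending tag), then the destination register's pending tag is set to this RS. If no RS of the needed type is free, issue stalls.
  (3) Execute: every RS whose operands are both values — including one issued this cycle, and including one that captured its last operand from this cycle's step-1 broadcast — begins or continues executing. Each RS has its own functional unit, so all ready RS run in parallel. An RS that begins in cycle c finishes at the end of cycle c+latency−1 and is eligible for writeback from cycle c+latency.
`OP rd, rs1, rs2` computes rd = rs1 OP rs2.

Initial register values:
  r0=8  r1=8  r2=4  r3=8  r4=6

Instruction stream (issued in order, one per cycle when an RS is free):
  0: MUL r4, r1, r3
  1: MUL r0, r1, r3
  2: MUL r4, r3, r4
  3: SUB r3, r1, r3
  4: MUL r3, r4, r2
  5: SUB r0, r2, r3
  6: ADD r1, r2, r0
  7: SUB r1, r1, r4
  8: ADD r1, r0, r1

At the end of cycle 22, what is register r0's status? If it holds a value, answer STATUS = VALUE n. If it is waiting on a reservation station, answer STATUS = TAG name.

STATUS = VALUE -2044

c1: issue MUL r4<-Mul1 | r0:8,r1:8,r2:4,r3:8,r4:Mul1
c2: issue MUL r0<-Mul2 | r0:Mul2,r1:8,r2:4,r3:8,r4:Mul1
c3: stall | r0:Mul2,r1:8,r2:4,r3:8,r4:Mul1
c4: stall | r0:Mul2,r1:8,r2:4,r3:8,r4:Mul1
c5: stall | r0:Mul2,r1:8,r2:4,r3:8,r4:Mul1
c6: CDB Mul1=64; issue MUL r4<-Mul1 | r0:Mul2,r1:8,r2:4,r3:8,r4:Mul1
c7: CDB Mul2=64; issue SUB r3<-Add1 | r0:64,r1:8,r2:4,r3:Add1,r4:Mul1
c8: issue MUL r3<-Mul2 | r0:64,r1:8,r2:4,r3:Mul2,r4:Mul1
c9: CDB Add1=0; issue SUB r0<-Add1 | r0:Add1,r1:8,r2:4,r3:Mul2,r4:Mul1
c10: issue ADD r1<-Add2 | r0:Add1,r1:Add2,r2:4,r3:Mul2,r4:Mul1
c11: CDB Mul1=512; issue SUB r1<-Add3 | r0:Add1,r1:Add3,r2:4,r3:Mul2,r4:512
c12: stall | r0:Add1,r1:Add3,r2:4,r3:Mul2,r4:512
c13: stall | r0:Add1,r1:Add3,r2:4,r3:Mul2,r4:512
c14: stall | r0:Add1,r1:Add3,r2:4,r3:Mul2,r4:512
c15: stall | r0:Add1,r1:Add3,r2:4,r3:Mul2,r4:512
c16: CDB Mul2=2048; stall | r0:Add1,r1:Add3,r2:4,r3:2048,r4:512
c17: stall | r0:Add1,r1:Add3,r2:4,r3:2048,r4:512
c18: CDB Add1=-2044; issue ADD r1<-Add1 | r0:-2044,r1:Add1,r2:4,r3:2048,r4:512
c19: - | r0:-2044,r1:Add1,r2:4,r3:2048,r4:512
c20: CDB Add2=-2040 | r0:-2044,r1:Add1,r2:4,r3:2048,r4:512
c21: - | r0:-2044,r1:Add1,r2:4,r3:2048,r4:512
c22: CDB Add3=-2552 | r0:-2044,r1:Add1,r2:4,r3:2048,r4:512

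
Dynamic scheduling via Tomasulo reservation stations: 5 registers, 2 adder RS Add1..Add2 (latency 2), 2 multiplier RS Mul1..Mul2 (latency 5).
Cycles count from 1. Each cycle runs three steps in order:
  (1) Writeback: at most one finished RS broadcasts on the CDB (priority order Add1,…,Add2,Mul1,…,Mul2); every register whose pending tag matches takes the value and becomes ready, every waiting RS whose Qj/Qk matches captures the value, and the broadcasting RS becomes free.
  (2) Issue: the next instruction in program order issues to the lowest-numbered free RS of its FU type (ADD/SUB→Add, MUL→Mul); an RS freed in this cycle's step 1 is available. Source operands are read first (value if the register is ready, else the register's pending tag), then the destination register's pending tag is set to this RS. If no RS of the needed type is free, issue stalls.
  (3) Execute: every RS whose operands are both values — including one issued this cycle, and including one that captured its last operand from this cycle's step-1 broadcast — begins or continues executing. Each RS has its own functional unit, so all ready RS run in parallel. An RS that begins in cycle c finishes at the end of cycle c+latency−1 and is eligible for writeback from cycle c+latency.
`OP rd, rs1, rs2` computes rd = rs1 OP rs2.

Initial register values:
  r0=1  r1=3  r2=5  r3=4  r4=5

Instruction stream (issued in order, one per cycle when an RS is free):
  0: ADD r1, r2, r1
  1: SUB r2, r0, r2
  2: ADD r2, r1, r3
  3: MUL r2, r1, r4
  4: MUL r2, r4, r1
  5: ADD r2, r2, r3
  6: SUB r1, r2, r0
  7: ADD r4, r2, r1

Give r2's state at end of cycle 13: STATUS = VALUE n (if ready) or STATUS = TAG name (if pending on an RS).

  c1: issue ADD r1<-Add1  regs: r0:1,r1:Add1,r2:5,r3:4,r4:5
  c2: issue SUB r2<-Add2  regs: r0:1,r1:Add1,r2:Add2,r3:4,r4:5
  c3: CDB Add1=8; issue ADD r2<-Add1  regs: r0:1,r1:8,r2:Add1,r3:4,r4:5
  c4: CDB Add2=-4; issue MUL r2<-Mul1  regs: r0:1,r1:8,r2:Mul1,r3:4,r4:5
  c5: CDB Add1=12; issue MUL r2<-Mul2  regs: r0:1,r1:8,r2:Mul2,r3:4,r4:5
  c6: issue ADD r2<-Add1  regs: r0:1,r1:8,r2:Add1,r3:4,r4:5
  c7: issue SUB r1<-Add2  regs: r0:1,r1:Add2,r2:Add1,r3:4,r4:5
  c8: stall  regs: r0:1,r1:Add2,r2:Add1,r3:4,r4:5
  c9: CDB Mul1=40; stall  regs: r0:1,r1:Add2,r2:Add1,r3:4,r4:5
  c10: CDB Mul2=40; stall  regs: r0:1,r1:Add2,r2:Add1,r3:4,r4:5
  c11: stall  regs: r0:1,r1:Add2,r2:Add1,r3:4,r4:5
  c12: CDB Add1=44; issue ADD r4<-Add1  regs: r0:1,r1:Add2,r2:44,r3:4,r4:Add1
  c13: -  regs: r0:1,r1:Add2,r2:44,r3:4,r4:Add1

STATUS = VALUE 44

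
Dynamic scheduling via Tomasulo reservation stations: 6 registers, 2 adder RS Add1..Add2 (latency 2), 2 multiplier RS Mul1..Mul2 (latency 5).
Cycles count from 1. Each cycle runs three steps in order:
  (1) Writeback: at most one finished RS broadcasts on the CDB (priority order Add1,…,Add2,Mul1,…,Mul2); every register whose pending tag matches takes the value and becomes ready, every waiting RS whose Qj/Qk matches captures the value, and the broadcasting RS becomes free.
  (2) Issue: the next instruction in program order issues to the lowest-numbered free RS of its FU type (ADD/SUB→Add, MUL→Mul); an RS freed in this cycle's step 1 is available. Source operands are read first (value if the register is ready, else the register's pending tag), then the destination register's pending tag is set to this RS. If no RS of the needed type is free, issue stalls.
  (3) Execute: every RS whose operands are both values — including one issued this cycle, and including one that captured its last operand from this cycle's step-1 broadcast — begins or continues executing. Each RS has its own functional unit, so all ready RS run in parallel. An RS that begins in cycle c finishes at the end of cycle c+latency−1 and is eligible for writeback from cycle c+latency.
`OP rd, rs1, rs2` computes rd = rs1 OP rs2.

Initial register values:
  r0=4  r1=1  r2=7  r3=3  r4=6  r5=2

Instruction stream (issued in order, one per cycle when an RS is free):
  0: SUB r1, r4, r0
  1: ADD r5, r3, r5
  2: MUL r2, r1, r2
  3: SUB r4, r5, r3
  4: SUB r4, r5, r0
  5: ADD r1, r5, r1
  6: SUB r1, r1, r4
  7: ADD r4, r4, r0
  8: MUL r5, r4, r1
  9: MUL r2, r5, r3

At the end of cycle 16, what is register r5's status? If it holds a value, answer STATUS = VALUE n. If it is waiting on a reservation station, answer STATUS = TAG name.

STATUS = VALUE 30

  c1: issue SUB r1<-Add1  regs: r0:4,r1:Add1,r2:7,r3:3,r4:6,r5:2
  c2: issue ADD r5<-Add2  regs: r0:4,r1:Add1,r2:7,r3:3,r4:6,r5:Add2
  c3: CDB Add1=2; issue MUL r2<-Mul1  regs: r0:4,r1:2,r2:Mul1,r3:3,r4:6,r5:Add2
  c4: CDB Add2=5; issue SUB r4<-Add1  regs: r0:4,r1:2,r2:Mul1,r3:3,r4:Add1,r5:5
  c5: issue SUB r4<-Add2  regs: r0:4,r1:2,r2:Mul1,r3:3,r4:Add2,r5:5
  c6: CDB Add1=2; issue ADD r1<-Add1  regs: r0:4,r1:Add1,r2:Mul1,r3:3,r4:Add2,r5:5
  c7: CDB Add2=1; issue SUB r1<-Add2  regs: r0:4,r1:Add2,r2:Mul1,r3:3,r4:1,r5:5
  c8: CDB Add1=7; issue ADD r4<-Add1  regs: r0:4,r1:Add2,r2:Mul1,r3:3,r4:Add1,r5:5
  c9: CDB Mul1=14; issue MUL r5<-Mul1  regs: r0:4,r1:Add2,r2:14,r3:3,r4:Add1,r5:Mul1
  c10: CDB Add1=5; issue MUL r2<-Mul2  regs: r0:4,r1:Add2,r2:Mul2,r3:3,r4:5,r5:Mul1
  c11: CDB Add2=6  regs: r0:4,r1:6,r2:Mul2,r3:3,r4:5,r5:Mul1
  c12: -  regs: r0:4,r1:6,r2:Mul2,r3:3,r4:5,r5:Mul1
  c13: -  regs: r0:4,r1:6,r2:Mul2,r3:3,r4:5,r5:Mul1
  c14: -  regs: r0:4,r1:6,r2:Mul2,r3:3,r4:5,r5:Mul1
  c15: -  regs: r0:4,r1:6,r2:Mul2,r3:3,r4:5,r5:Mul1
  c16: CDB Mul1=30  regs: r0:4,r1:6,r2:Mul2,r3:3,r4:5,r5:30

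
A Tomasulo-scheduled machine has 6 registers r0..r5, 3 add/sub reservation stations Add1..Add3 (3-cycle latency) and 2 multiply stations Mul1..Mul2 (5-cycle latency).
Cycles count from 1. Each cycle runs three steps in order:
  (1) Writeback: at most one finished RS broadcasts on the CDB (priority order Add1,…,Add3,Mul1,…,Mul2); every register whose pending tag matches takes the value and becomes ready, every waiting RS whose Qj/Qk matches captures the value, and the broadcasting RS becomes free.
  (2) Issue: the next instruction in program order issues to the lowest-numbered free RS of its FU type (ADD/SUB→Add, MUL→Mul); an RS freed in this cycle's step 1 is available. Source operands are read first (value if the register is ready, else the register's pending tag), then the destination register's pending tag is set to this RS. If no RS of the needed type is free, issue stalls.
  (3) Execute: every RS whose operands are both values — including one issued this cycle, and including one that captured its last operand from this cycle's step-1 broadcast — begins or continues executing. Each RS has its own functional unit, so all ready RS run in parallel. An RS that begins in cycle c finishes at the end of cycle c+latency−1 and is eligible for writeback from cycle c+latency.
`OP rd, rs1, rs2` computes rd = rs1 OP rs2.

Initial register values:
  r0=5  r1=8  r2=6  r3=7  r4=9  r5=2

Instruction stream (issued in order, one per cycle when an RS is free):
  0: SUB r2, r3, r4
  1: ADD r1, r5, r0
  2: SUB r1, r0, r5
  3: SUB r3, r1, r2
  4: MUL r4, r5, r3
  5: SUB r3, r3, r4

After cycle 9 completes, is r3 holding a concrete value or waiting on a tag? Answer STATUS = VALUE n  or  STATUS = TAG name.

cycle 1: issue SUB r2<-Add1 // r0:5,r1:8,r2:Add1,r3:7,r4:9,r5:2
cycle 2: issue ADD r1<-Add2 // r0:5,r1:Add2,r2:Add1,r3:7,r4:9,r5:2
cycle 3: issue SUB r1<-Add3 // r0:5,r1:Add3,r2:Add1,r3:7,r4:9,r5:2
cycle 4: CDB Add1=-2; issue SUB r3<-Add1 // r0:5,r1:Add3,r2:-2,r3:Add1,r4:9,r5:2
cycle 5: CDB Add2=7; issue MUL r4<-Mul1 // r0:5,r1:Add3,r2:-2,r3:Add1,r4:Mul1,r5:2
cycle 6: CDB Add3=3; issue SUB r3<-Add2 // r0:5,r1:3,r2:-2,r3:Add2,r4:Mul1,r5:2
cycle 7: - // r0:5,r1:3,r2:-2,r3:Add2,r4:Mul1,r5:2
cycle 8: - // r0:5,r1:3,r2:-2,r3:Add2,r4:Mul1,r5:2
cycle 9: CDB Add1=5 // r0:5,r1:3,r2:-2,r3:Add2,r4:Mul1,r5:2

STATUS = TAG Add2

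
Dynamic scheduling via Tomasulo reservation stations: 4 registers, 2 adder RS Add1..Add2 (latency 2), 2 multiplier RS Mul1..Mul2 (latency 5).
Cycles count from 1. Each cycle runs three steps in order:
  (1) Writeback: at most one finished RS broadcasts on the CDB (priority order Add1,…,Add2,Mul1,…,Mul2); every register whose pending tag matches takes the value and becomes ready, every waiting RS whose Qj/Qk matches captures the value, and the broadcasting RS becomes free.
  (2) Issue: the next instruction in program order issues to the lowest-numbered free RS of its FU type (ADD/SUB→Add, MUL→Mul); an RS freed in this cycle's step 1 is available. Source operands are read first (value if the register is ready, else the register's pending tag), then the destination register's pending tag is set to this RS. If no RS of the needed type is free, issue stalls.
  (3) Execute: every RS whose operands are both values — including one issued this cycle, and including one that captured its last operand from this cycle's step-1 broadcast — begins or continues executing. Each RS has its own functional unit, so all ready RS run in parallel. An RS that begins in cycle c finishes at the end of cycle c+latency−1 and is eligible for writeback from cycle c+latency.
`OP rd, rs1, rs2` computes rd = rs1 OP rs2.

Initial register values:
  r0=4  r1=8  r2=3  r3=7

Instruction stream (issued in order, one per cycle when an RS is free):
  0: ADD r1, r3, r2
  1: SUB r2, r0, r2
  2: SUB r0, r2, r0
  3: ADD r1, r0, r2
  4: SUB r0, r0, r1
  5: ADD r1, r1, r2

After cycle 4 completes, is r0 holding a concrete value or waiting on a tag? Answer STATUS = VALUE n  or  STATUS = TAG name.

STATUS = TAG Add1

cycle 1: issue ADD r1<-Add1 // r0:4,r1:Add1,r2:3,r3:7
cycle 2: issue SUB r2<-Add2 // r0:4,r1:Add1,r2:Add2,r3:7
cycle 3: CDB Add1=10; issue SUB r0<-Add1 // r0:Add1,r1:10,r2:Add2,r3:7
cycle 4: CDB Add2=1; issue ADD r1<-Add2 // r0:Add1,r1:Add2,r2:1,r3:7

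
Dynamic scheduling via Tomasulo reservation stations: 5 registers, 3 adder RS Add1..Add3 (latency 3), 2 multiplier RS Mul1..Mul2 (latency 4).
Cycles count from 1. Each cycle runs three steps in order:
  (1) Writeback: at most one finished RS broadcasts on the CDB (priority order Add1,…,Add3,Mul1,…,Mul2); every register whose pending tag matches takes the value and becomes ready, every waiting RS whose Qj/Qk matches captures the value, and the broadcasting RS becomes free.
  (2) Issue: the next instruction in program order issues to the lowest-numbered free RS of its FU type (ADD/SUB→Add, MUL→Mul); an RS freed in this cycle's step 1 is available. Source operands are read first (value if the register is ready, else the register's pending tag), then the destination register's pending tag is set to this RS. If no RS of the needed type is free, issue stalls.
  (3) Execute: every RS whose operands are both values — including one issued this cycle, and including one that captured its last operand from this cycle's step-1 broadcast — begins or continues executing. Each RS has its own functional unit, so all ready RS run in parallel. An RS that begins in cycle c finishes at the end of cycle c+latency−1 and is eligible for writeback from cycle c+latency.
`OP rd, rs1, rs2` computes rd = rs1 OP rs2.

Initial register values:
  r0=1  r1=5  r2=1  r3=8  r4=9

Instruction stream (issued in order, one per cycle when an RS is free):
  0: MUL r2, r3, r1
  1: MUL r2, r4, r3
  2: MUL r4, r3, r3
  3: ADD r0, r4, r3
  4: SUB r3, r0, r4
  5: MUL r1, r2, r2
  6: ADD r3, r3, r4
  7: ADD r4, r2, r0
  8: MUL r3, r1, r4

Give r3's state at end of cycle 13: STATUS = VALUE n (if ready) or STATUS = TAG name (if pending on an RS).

cycle 1: issue MUL r2<-Mul1 // r0:1,r1:5,r2:Mul1,r3:8,r4:9
cycle 2: issue MUL r2<-Mul2 // r0:1,r1:5,r2:Mul2,r3:8,r4:9
cycle 3: stall // r0:1,r1:5,r2:Mul2,r3:8,r4:9
cycle 4: stall // r0:1,r1:5,r2:Mul2,r3:8,r4:9
cycle 5: CDB Mul1=40; issue MUL r4<-Mul1 // r0:1,r1:5,r2:Mul2,r3:8,r4:Mul1
cycle 6: CDB Mul2=72; issue ADD r0<-Add1 // r0:Add1,r1:5,r2:72,r3:8,r4:Mul1
cycle 7: issue SUB r3<-Add2 // r0:Add1,r1:5,r2:72,r3:Add2,r4:Mul1
cycle 8: issue MUL r1<-Mul2 // r0:Add1,r1:Mul2,r2:72,r3:Add2,r4:Mul1
cycle 9: CDB Mul1=64; issue ADD r3<-Add3 // r0:Add1,r1:Mul2,r2:72,r3:Add3,r4:64
cycle 10: stall // r0:Add1,r1:Mul2,r2:72,r3:Add3,r4:64
cycle 11: stall // r0:Add1,r1:Mul2,r2:72,r3:Add3,r4:64
cycle 12: CDB Add1=72; issue ADD r4<-Add1 // r0:72,r1:Mul2,r2:72,r3:Add3,r4:Add1
cycle 13: CDB Mul2=5184; issue MUL r3<-Mul1 // r0:72,r1:5184,r2:72,r3:Mul1,r4:Add1

STATUS = TAG Mul1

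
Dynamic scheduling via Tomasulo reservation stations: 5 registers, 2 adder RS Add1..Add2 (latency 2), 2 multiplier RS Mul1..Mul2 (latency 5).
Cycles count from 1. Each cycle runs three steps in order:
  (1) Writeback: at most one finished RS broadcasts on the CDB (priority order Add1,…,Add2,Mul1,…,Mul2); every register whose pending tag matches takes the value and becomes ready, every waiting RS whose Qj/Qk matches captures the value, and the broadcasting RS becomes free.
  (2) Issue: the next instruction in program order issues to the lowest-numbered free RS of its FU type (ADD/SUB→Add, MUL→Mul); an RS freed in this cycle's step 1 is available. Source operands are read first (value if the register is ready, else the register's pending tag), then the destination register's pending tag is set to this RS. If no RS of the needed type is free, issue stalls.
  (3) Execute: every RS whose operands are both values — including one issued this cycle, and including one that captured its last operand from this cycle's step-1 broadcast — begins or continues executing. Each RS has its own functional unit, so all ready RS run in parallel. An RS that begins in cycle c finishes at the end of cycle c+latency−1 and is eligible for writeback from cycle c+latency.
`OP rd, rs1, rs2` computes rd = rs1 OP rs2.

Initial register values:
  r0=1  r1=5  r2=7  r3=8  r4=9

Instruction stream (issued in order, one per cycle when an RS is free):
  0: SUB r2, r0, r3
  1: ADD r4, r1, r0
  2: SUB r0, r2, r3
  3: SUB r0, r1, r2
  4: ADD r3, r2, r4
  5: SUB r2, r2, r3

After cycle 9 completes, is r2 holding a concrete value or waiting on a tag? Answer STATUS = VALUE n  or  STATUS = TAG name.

  c1: issue SUB r2<-Add1  regs: r0:1,r1:5,r2:Add1,r3:8,r4:9
  c2: issue ADD r4<-Add2  regs: r0:1,r1:5,r2:Add1,r3:8,r4:Add2
  c3: CDB Add1=-7; issue SUB r0<-Add1  regs: r0:Add1,r1:5,r2:-7,r3:8,r4:Add2
  c4: CDB Add2=6; issue SUB r0<-Add2  regs: r0:Add2,r1:5,r2:-7,r3:8,r4:6
  c5: CDB Add1=-15; issue ADD r3<-Add1  regs: r0:Add2,r1:5,r2:-7,r3:Add1,r4:6
  c6: CDB Add2=12; issue SUB r2<-Add2  regs: r0:12,r1:5,r2:Add2,r3:Add1,r4:6
  c7: CDB Add1=-1  regs: r0:12,r1:5,r2:Add2,r3:-1,r4:6
  c8: -  regs: r0:12,r1:5,r2:Add2,r3:-1,r4:6
  c9: CDB Add2=-6  regs: r0:12,r1:5,r2:-6,r3:-1,r4:6

STATUS = VALUE -6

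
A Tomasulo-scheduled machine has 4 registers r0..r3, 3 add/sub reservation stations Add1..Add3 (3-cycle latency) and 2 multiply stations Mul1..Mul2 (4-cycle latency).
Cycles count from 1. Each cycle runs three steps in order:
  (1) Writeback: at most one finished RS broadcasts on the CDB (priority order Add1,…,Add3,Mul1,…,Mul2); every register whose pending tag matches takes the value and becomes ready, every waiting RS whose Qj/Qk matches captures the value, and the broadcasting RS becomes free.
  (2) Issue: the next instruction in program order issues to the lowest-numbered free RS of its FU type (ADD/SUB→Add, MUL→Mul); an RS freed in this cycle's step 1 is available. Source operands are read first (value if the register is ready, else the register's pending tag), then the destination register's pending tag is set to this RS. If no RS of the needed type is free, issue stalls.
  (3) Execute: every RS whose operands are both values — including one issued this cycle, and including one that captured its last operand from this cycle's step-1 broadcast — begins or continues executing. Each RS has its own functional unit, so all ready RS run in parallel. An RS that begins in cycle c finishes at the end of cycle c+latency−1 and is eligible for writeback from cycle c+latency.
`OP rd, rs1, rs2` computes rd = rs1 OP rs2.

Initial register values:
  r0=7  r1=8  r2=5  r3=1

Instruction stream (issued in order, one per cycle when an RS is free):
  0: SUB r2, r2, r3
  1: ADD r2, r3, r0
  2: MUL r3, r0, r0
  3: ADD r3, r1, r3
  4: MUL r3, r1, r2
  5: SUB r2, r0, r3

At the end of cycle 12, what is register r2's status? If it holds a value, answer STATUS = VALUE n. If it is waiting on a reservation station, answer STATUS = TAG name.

  c1: issue SUB r2<-Add1  regs: r0:7,r1:8,r2:Add1,r3:1
  c2: issue ADD r2<-Add2  regs: r0:7,r1:8,r2:Add2,r3:1
  c3: issue MUL r3<-Mul1  regs: r0:7,r1:8,r2:Add2,r3:Mul1
  c4: CDB Add1=4; issue ADD r3<-Add1  regs: r0:7,r1:8,r2:Add2,r3:Add1
  c5: CDB Add2=8; issue MUL r3<-Mul2  regs: r0:7,r1:8,r2:8,r3:Mul2
  c6: issue SUB r2<-Add2  regs: r0:7,r1:8,r2:Add2,r3:Mul2
  c7: CDB Mul1=49  regs: r0:7,r1:8,r2:Add2,r3:Mul2
  c8: -  regs: r0:7,r1:8,r2:Add2,r3:Mul2
  c9: CDB Mul2=64  regs: r0:7,r1:8,r2:Add2,r3:64
  c10: CDB Add1=57  regs: r0:7,r1:8,r2:Add2,r3:64
  c11: -  regs: r0:7,r1:8,r2:Add2,r3:64
  c12: CDB Add2=-57  regs: r0:7,r1:8,r2:-57,r3:64

STATUS = VALUE -57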